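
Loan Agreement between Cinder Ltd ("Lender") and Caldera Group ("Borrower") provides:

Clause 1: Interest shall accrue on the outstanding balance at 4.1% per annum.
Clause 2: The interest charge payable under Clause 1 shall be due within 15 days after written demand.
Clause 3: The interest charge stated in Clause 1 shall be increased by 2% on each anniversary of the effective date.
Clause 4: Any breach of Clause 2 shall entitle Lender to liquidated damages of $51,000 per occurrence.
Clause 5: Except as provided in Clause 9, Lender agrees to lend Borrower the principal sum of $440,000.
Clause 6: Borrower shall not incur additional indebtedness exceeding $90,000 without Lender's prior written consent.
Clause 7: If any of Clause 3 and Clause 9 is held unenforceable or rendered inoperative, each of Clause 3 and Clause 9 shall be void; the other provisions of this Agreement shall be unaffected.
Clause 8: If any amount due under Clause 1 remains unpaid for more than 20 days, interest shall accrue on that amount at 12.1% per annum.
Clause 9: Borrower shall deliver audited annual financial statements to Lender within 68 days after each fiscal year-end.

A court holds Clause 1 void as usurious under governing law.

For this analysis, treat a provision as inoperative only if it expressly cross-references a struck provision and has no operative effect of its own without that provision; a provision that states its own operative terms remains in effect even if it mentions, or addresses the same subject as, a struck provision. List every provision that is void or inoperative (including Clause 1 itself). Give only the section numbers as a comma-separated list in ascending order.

Clause 1 is struck. Clause 2 has no operative effect of its own apart from Clause 1 and is therefore inoperative. Clause 3 has no operative effect of its own apart from Clause 1 and is therefore inoperative. Clause 8 operates only by reference to Clause 1, so it falls with Clause 1. Clause 4 has no operative effect of its own apart from Clause 2 and is therefore inoperative. Although Clause 5 refers to Clause 9, its operative terms do not depend on Clause 9, so it remains in effect. Clause 7 declares Clause 3 and Clause 9 mutually dependent; since one of them has fallen, all of them are of no effect. That brings down Clause 9 as well. The remainder continues in force under Clause 7. The provisions still in force are Clause 5, Clause 6, and Clause 7.

1, 2, 3, 4, 8, 9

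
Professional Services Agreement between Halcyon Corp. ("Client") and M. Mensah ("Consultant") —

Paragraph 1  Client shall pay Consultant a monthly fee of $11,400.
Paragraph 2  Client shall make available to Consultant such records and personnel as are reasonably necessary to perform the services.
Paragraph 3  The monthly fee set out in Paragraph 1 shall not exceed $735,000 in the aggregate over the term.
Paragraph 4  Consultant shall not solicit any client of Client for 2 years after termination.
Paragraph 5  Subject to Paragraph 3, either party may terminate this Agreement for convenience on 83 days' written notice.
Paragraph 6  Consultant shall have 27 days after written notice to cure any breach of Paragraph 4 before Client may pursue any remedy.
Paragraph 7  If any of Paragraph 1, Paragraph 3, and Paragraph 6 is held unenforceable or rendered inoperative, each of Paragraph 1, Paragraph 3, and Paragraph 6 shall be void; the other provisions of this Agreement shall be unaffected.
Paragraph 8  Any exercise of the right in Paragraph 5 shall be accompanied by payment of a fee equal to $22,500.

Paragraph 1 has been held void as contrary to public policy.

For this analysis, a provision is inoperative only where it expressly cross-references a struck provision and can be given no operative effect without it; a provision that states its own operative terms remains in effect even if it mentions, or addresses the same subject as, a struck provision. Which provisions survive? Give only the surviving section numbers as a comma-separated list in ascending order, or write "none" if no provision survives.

2, 4, 5, 7, 8

Paragraph 1 is struck. Paragraph 3 does nothing except set the aggregate cap on the monthly fee by reference to Paragraph 1; with Paragraph 1 gone it has no independent effect and is inoperative. Although Paragraph 5 refers to Paragraph 3, its operative terms do not depend on Paragraph 3, so it remains in effect. Paragraph 7 declares Paragraph 1, Paragraph 3, and Paragraph 6 mutually dependent; since one of them has fallen, all of them are of no effect. That brings down Paragraph 6 as well. The remainder continues in force under Paragraph 7. That leaves Paragraph 2, Paragraph 4, Paragraph 5, Paragraph 7, and Paragraph 8 in effect.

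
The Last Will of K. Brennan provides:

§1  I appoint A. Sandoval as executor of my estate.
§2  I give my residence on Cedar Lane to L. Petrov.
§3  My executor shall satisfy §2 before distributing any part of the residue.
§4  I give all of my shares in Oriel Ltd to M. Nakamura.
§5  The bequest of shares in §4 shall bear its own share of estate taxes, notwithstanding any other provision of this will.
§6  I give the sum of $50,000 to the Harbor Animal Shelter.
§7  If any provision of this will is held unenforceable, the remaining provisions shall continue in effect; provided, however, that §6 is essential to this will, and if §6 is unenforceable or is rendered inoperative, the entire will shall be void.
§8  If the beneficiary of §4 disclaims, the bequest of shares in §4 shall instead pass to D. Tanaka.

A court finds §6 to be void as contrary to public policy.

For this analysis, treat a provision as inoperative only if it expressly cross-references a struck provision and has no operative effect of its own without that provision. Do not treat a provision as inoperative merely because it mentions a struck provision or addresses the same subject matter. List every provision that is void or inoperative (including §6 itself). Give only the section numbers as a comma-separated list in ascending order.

§6 is struck. Nothing else in the will is defined by reference to §6. §7 makes §6 an essential term, and §6 is the provision held invalid; under §7, the entire will is therefore void. No provision of the will survives.

1, 2, 3, 4, 5, 6, 7, 8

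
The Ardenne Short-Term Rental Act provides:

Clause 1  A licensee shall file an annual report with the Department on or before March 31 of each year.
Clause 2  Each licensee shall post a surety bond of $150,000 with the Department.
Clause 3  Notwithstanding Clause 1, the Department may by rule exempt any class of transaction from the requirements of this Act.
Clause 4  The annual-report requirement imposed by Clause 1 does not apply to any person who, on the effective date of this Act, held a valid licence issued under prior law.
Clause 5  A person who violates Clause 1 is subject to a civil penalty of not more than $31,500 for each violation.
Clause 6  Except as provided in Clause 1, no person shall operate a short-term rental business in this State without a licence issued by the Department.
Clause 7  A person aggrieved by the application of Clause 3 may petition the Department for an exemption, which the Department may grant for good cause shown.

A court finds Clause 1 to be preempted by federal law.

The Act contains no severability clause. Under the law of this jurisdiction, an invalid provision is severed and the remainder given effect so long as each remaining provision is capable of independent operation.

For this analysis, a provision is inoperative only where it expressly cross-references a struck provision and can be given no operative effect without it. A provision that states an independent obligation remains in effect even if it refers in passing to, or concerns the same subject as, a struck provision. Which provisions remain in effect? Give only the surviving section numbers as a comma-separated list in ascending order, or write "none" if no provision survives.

Clause 1 is struck. Clause 4 operates only by reference to Clause 1, so it falls with Clause 1. The only function of Clause 5 is the civil penalty for violating Clause 1, so it cannot stand once Clause 1 is removed. Clause 6 mentions Clause 1 but its own obligation stands independently of Clause 1, so Clause 6 is not affected. Although Clause 3 refers to Clause 1, its operative terms do not depend on Clause 1, so it remains in effect. With no severability clause, the stated default rule severs what cannot stand and enforces each remaining provision that can operate on its own. That leaves Clause 2, Clause 3, Clause 6, and Clause 7 in effect.

2, 3, 6, 7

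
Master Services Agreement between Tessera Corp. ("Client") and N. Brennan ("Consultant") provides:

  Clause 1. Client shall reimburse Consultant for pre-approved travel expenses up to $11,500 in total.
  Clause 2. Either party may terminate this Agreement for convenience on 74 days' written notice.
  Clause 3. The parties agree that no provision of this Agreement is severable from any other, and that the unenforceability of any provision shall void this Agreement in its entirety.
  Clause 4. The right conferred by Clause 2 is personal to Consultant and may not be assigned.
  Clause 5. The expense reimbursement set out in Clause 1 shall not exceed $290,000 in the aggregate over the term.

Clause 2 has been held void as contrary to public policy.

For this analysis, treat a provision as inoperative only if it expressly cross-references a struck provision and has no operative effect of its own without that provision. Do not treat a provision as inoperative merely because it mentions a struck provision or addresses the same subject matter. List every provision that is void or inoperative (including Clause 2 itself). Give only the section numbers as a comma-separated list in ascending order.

1, 2, 3, 4, 5

Clause 2 is struck. Clause 4 operates only by reference to Clause 2, so it falls with Clause 2. Clause 3 provides that the Agreement is not severable, so the invalidity of any one provision voids the entire Agreement. No provision of the Agreement survives.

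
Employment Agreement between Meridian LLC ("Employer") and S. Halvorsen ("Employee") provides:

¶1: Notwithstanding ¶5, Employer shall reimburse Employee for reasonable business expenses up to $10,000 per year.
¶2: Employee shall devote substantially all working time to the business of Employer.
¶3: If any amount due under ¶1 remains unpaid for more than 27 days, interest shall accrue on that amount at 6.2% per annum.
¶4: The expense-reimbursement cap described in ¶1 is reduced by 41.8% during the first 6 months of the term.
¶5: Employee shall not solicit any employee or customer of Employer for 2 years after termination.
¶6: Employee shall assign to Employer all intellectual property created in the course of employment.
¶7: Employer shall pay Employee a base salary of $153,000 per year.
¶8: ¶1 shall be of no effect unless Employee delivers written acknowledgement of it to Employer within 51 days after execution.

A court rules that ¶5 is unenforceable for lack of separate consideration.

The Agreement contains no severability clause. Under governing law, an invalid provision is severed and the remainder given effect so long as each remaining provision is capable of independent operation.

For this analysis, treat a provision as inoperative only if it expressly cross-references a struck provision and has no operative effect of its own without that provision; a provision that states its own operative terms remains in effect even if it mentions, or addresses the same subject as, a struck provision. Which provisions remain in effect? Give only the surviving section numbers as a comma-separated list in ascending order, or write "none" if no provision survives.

¶5 is struck. Although ¶1 refers to ¶5, its operative terms do not depend on ¶5, so it remains in effect. Nothing else in the Agreement is defined by reference to ¶5. Under the stated default rule, only provisions that cannot operate independently fall away; the rest are enforced. ¶1, ¶2, ¶3, ¶4, ¶6, ¶7, and ¶8 remain in effect.

1, 2, 3, 4, 6, 7, 8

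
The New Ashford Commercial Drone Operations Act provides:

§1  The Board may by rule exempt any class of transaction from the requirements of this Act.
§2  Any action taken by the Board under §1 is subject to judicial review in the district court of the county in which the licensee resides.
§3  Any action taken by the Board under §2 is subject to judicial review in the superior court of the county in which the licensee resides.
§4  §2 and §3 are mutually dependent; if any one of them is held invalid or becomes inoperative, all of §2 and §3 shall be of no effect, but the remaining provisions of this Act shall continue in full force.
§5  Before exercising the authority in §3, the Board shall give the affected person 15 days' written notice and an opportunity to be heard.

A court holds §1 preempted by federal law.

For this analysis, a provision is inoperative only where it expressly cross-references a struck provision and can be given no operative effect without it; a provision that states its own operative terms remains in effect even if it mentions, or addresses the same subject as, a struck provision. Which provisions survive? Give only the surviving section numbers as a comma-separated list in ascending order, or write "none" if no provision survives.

4

§1 is struck. §2 merely fixes the judicial-review right for §1; with §1 gone it has nothing to operate on and falls away. The only function of §3 is the judicial-review right for §2, so it cannot stand once §2 is removed. §5 operates only by reference to §3, so it falls with §3. §4 declares §2 and §3 mutually dependent; since one of them has fallen, all of them are of no effect. The remainder continues in force under §4. Only §4 remains in effect.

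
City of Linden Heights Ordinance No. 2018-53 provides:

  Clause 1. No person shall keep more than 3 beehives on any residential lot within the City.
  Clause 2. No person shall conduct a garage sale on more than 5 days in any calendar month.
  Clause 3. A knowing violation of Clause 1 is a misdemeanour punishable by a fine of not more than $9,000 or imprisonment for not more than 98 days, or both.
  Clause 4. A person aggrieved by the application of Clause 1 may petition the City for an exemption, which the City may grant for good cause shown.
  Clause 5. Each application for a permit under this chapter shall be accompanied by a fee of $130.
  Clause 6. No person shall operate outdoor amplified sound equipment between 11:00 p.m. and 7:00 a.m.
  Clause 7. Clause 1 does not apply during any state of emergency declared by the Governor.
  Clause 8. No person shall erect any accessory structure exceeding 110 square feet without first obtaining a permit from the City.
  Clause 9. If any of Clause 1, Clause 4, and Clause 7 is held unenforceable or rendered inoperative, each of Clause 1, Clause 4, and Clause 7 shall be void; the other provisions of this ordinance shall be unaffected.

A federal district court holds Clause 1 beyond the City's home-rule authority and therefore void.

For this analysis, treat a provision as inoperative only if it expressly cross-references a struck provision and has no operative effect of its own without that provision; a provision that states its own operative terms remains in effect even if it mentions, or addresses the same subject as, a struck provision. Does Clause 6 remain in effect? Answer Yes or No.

Clause 1 is struck. Clause 3 operates only by reference to Clause 1, so it falls with Clause 1. Clause 4 has no operative effect of its own apart from Clause 1 and is therefore inoperative. Clause 7 operates only by reference to Clause 1, so it falls with Clause 1. Clause 9 declares Clause 1, Clause 4, and Clause 7 mutually dependent; since one of them has fallen, all of them are of no effect. The remainder continues in force under Clause 9. That leaves Clause 2, Clause 5, Clause 6, Clause 8, and Clause 9 in effect. Clause 6 is among the surviving provisions, so the answer is yes.

Yes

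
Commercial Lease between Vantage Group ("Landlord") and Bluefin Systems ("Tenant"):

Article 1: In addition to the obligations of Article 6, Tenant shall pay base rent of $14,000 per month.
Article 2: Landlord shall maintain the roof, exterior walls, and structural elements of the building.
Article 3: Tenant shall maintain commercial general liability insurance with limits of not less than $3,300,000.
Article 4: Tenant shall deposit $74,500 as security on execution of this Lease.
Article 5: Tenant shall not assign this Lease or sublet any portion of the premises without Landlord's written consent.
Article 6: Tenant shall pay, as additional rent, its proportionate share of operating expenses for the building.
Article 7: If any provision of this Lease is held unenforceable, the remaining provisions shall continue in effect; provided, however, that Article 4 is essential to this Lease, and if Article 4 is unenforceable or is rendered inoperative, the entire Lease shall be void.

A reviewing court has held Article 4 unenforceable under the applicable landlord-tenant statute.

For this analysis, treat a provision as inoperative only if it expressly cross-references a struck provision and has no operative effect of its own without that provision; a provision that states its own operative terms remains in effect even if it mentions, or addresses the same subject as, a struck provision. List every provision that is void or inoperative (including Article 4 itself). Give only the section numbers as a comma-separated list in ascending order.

Article 4 is struck. No other provision's operative terms depend on Article 4. Article 7 makes Article 4 an essential term, and Article 4 is the provision held invalid; under Article 7, the entire Lease is therefore void. No provision of the Lease survives.

1, 2, 3, 4, 5, 6, 7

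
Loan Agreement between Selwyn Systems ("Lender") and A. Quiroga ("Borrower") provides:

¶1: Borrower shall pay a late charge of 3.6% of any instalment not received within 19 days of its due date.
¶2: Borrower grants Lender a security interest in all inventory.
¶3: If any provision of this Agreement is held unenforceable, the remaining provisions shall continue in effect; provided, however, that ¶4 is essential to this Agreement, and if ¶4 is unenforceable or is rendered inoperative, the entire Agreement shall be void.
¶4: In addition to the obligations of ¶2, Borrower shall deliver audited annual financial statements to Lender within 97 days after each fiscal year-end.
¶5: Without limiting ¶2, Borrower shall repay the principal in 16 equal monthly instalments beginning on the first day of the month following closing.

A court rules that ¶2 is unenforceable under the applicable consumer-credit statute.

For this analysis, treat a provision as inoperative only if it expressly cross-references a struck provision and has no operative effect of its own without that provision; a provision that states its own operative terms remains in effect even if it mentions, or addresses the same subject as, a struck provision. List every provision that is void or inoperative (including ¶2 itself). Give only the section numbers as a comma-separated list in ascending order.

2

¶2 is struck. ¶4 mentions ¶2 but its own obligation stands independently of ¶2, so ¶4 is not affected. Although ¶5 refers to ¶2, its operative terms do not depend on ¶2, so it remains in effect. No other provision's operative terms depend on ¶2. ¶3 makes ¶4 an essential term, but ¶4 is unaffected, so the severability proviso in ¶3 preserves the remaining provisions. The provisions still in force are ¶1, ¶3, ¶4, and ¶5.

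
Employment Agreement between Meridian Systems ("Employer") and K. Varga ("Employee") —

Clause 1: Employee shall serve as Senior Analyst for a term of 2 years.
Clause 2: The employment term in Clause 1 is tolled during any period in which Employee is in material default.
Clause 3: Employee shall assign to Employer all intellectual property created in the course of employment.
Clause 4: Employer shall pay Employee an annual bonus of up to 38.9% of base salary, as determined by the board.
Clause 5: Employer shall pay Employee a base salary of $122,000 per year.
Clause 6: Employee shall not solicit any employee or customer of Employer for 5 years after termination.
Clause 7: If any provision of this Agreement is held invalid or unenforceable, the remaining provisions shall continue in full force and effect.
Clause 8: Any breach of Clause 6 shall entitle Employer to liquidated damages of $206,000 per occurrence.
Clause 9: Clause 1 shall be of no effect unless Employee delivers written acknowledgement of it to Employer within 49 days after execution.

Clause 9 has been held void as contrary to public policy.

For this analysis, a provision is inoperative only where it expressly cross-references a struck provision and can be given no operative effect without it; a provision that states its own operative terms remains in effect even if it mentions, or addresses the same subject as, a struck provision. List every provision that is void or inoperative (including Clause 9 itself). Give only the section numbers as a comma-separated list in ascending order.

9

Clause 9 is struck. No other provision's operative terms depend on Clause 9. Clause 7 is a severability clause and preserves every provision that can still be given independent effect. Clause 1, Clause 2, Clause 3, Clause 4, Clause 5, Clause 6, Clause 7, and Clause 8 remain in effect.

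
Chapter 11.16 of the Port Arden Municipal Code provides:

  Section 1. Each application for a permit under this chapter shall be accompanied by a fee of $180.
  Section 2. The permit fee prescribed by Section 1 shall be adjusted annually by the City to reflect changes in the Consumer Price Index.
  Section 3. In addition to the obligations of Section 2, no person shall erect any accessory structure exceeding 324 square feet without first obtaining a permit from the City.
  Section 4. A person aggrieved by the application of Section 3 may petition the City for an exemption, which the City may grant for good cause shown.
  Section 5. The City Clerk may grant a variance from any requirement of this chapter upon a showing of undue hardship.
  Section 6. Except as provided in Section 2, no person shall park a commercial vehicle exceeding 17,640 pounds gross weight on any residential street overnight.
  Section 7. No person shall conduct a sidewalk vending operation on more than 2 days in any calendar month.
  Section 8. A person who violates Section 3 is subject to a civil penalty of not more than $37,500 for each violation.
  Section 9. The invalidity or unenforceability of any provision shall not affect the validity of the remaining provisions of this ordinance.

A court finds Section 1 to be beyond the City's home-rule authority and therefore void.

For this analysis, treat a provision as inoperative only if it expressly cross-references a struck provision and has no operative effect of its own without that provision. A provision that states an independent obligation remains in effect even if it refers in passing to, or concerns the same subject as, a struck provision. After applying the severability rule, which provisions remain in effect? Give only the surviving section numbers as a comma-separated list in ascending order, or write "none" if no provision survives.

3, 4, 5, 6, 7, 8, 9

Section 1 is struck. Section 2 has no operative effect of its own apart from Section 1 and is therefore inoperative. Although Section 3 refers to Section 2, its operative terms do not depend on Section 2, so it remains in effect. Section 6 mentions Section 2 but its own obligation stands independently of Section 2, so Section 6 is not affected. Under the severability clause in Section 9, the remaining provisions continue in force. The provisions still in force are Section 3, Section 4, Section 5, Section 6, Section 7, Section 8, and Section 9.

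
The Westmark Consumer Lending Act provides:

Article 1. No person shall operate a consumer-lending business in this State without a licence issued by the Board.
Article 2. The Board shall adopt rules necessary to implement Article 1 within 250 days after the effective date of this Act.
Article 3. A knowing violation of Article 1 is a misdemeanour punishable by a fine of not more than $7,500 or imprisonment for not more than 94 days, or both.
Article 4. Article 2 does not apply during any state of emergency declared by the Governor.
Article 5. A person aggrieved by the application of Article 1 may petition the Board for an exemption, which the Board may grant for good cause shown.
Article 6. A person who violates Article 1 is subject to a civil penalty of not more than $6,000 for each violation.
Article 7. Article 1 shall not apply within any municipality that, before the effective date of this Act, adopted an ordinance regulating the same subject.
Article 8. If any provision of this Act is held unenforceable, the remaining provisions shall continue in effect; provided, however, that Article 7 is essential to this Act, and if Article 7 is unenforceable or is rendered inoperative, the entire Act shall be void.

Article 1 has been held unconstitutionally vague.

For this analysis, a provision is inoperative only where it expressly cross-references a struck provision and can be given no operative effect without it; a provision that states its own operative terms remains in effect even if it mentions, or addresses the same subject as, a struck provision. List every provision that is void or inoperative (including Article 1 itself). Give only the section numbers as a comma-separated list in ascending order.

1, 2, 3, 4, 5, 6, 7, 8

Article 1 is struck. The only function of Article 2 is the rulemaking mandate for Article 1, so it cannot stand once Article 1 is removed. The only function of Article 3 is the criminal penalty for violating Article 1, so it cannot stand once Article 1 is removed. Article 5 operates only by reference to Article 1, so it falls with Article 1. The only function of Article 6 is the civil penalty for violating Article 1, so it cannot stand once Article 1 is removed. The only function of Article 7 is the local-preemption carve-out from Article 1, so it cannot stand once Article 1 is removed. Article 4 has no operative effect of its own apart from Article 2 and is therefore inoperative. Article 8 makes Article 7 an essential term, and Article 7 has been rendered inoperative by the cascade; under Article 8, the entire Act is therefore void. No provision of the Act survives.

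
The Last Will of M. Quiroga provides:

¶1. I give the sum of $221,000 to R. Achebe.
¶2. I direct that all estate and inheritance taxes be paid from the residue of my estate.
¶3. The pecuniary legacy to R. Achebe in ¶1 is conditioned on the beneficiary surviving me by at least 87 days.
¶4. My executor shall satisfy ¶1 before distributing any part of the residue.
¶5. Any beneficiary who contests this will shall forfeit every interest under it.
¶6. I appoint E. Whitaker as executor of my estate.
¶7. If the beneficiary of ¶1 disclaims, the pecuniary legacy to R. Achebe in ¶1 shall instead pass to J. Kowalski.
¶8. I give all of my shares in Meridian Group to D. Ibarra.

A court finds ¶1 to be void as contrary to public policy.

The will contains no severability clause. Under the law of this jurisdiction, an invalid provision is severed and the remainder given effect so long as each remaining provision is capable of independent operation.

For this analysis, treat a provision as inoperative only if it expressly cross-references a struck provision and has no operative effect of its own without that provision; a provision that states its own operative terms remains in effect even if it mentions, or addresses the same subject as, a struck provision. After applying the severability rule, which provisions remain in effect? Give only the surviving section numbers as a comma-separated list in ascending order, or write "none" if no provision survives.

2, 5, 6, 8

¶1 is struck. ¶3 has no operative effect of its own apart from ¶1 and is therefore inoperative. The only function of ¶4 is the priority direction for ¶1, so it cannot stand once ¶1 is removed. ¶7 operates only by reference to ¶1, so it falls with ¶1. With no severability clause, the stated default rule severs what cannot stand and enforces each remaining provision that can operate on its own. That leaves ¶2, ¶5, ¶6, and ¶8 in effect.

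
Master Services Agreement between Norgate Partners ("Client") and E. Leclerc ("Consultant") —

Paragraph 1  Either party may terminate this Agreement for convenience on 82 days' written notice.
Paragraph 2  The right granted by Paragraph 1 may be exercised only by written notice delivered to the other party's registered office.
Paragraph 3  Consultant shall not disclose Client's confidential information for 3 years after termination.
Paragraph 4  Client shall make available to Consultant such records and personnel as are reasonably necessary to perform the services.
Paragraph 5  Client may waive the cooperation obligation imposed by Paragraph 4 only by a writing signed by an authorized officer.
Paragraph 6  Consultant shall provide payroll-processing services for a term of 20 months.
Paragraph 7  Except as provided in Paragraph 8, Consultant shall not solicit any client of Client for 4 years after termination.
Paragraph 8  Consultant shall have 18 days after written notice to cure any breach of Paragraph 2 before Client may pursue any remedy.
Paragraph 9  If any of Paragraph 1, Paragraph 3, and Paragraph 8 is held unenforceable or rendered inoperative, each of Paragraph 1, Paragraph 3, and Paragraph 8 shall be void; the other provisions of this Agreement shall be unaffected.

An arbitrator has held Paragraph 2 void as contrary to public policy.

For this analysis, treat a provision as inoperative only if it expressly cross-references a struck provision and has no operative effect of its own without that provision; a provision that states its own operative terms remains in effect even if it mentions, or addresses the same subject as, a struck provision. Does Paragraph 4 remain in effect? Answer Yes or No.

Paragraph 2 is struck. Paragraph 8 has no operative effect of its own apart from Paragraph 2 and is therefore inoperative. Paragraph 7 mentions Paragraph 8 but its own obligation stands independently of Paragraph 8, so Paragraph 7 is not affected. Paragraph 9 declares Paragraph 1, Paragraph 3, and Paragraph 8 mutually dependent; since one of them has fallen, all of them are of no effect. That brings down Paragraph 1 and Paragraph 3 as well. The remainder continues in force under Paragraph 9. The provisions still in force are Paragraph 4, Paragraph 5, Paragraph 6, Paragraph 7, and Paragraph 9. Paragraph 4 is among the surviving provisions, so the answer is yes.

Yes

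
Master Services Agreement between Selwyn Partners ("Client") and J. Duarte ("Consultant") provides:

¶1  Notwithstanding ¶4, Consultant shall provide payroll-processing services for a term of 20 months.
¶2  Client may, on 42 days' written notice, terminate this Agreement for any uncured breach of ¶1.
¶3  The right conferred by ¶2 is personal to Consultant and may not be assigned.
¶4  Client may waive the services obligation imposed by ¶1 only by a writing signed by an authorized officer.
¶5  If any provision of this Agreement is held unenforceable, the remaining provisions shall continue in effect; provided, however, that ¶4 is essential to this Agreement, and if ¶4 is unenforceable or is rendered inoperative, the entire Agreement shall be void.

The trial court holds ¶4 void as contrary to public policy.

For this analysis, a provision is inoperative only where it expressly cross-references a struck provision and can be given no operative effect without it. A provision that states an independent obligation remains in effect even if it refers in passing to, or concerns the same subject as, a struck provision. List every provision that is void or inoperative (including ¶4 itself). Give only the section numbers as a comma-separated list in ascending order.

1, 2, 3, 4, 5

¶4 is struck. Nothing else in the Agreement is defined by reference to ¶4. ¶5 makes ¶4 an essential term, and ¶4 is the provision held invalid; under ¶5, the entire Agreement is therefore void. No provision of the Agreement survives.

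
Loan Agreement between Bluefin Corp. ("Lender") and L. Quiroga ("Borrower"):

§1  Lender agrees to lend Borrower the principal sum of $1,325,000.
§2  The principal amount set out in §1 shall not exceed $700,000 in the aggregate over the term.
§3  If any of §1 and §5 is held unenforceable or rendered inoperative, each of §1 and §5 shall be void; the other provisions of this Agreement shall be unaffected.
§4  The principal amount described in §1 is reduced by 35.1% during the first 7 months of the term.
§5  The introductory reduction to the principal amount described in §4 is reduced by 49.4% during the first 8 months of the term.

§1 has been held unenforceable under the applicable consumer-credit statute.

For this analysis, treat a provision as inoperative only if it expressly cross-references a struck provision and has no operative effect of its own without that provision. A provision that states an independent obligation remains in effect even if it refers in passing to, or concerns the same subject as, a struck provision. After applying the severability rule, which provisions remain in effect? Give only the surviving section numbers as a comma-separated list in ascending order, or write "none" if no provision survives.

§1 is struck. §2 has no operative effect of its own apart from §1 and is therefore inoperative. §4 operates only by reference to §1, so it falls with §1. §5 operates only by reference to §4, so it falls with §4. §3 declares §1 and §5 mutually dependent; since one of them has fallen, all of them are of no effect. The remainder continues in force under §3. Only §3 remains in effect.

3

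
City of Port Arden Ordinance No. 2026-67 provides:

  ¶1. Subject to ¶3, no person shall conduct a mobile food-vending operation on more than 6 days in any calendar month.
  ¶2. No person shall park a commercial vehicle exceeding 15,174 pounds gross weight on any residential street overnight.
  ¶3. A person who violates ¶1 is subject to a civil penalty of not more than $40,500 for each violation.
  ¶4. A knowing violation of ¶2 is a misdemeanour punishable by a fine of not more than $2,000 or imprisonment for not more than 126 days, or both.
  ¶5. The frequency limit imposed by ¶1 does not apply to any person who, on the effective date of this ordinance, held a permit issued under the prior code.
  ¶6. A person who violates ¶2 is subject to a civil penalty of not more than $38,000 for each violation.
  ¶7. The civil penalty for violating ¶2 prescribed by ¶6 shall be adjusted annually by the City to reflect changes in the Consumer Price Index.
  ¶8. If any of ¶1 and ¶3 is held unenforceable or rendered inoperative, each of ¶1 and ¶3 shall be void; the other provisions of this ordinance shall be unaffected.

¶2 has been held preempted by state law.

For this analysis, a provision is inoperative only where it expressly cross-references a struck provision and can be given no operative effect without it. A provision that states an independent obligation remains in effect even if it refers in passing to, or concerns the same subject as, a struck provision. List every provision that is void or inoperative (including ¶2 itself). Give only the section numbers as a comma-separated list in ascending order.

¶2 is struck. The only function of ¶4 is the criminal penalty for violating ¶2, so it cannot stand once ¶2 is removed. The only function of ¶6 is the civil penalty for violating ¶2, so it cannot stand once ¶2 is removed. ¶7 has no operative effect of its own apart from ¶6 and is therefore inoperative. ¶8 ties ¶1 and ¶3 together, but none of those is affected here; the remaining provisions continue in force under ¶8. The provisions still in force are ¶1, ¶3, ¶5, and ¶8.

2, 4, 6, 7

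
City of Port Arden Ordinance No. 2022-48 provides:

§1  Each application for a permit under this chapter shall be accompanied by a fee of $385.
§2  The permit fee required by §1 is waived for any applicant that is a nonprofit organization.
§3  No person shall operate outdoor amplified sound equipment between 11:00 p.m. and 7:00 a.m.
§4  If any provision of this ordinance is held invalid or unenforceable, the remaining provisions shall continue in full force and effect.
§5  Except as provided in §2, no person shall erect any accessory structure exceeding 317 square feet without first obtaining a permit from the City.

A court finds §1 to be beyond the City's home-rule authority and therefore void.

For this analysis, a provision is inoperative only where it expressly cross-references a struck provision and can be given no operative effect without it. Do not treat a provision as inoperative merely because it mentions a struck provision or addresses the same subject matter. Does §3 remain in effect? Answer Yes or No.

Yes

§1 is struck. §2 has no operative effect of its own apart from §1 and is therefore inoperative. Although §5 refers to §2, its operative terms do not depend on §2, so it remains in effect. §4 is a severability clause and preserves every provision that can still be given independent effect. That leaves §3, §4, and §5 in effect. §3 is among the surviving provisions, so the answer is yes.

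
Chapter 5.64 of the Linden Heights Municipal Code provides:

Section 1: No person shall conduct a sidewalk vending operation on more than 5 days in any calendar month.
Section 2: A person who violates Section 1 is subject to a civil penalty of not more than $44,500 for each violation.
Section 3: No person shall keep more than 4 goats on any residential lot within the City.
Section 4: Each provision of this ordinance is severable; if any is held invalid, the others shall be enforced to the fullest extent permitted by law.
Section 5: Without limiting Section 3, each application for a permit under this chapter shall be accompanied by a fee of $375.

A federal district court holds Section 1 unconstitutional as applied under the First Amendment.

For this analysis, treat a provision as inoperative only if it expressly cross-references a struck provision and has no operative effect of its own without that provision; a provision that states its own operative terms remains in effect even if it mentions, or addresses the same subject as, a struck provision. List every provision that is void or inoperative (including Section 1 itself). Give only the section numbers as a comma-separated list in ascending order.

Section 1 is struck. The only function of Section 2 is the civil penalty for violating Section 1, so it cannot stand once Section 1 is removed. Under the severability clause in Section 4, the remaining provisions continue in force. That leaves Section 3, Section 4, and Section 5 in effect.

1, 2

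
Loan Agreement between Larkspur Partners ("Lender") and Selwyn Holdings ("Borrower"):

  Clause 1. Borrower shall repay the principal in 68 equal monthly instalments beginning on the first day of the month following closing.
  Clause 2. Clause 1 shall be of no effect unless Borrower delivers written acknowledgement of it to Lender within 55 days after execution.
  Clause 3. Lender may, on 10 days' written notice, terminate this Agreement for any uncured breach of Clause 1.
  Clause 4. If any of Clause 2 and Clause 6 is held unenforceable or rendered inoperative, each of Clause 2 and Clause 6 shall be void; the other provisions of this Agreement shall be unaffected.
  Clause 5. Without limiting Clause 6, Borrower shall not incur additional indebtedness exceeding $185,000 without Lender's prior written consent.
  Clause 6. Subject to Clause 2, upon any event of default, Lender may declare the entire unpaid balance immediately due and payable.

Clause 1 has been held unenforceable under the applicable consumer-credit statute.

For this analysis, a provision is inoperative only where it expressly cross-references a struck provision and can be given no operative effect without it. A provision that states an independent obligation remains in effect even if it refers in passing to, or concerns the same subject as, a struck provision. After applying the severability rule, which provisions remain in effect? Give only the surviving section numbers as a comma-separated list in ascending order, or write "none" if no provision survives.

4, 5

Clause 1 is struck. Clause 2 merely fixes the acknowledgement condition for Clause 1; with Clause 1 gone it has nothing to operate on and falls away. Clause 3 merely fixes the termination right for breach of Clause 1; with Clause 1 gone it has nothing to operate on and falls away. Clause 5 mentions Clause 6 but its own obligation stands independently of Clause 6, so Clause 5 is not affected. Clause 4 declares Clause 2 and Clause 6 mutually dependent; since one of them has fallen, all of them are of no effect. That brings down Clause 6 as well. The remainder continues in force under Clause 4. The provisions still in force are Clause 4 and Clause 5.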